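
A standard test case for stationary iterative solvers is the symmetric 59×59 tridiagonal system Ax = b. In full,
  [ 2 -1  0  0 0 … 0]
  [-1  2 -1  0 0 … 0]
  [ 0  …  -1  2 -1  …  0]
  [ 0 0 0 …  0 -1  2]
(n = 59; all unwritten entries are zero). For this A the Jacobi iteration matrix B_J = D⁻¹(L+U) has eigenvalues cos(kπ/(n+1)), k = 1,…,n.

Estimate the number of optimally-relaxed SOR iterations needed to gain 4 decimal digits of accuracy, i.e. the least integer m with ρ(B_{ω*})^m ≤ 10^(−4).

m = 88

spectrum of D⁻¹(L+U) = {cos(kπ/60) : 1≤k≤59}; ρ_J = cos(π/60) = 0.9986295.
√(1−ρ_J²) simplifies to sin(π/60) = 0.0523360.
ω* = 2/(1+0.0523360) = 1.9005337
and ρ(B_{ω*}) = 1.9005337 − 1 = 0.9005337.
m ≥ 4·ln10 / (−ln 0.9005337) = 87.912; smallest integer m = 88.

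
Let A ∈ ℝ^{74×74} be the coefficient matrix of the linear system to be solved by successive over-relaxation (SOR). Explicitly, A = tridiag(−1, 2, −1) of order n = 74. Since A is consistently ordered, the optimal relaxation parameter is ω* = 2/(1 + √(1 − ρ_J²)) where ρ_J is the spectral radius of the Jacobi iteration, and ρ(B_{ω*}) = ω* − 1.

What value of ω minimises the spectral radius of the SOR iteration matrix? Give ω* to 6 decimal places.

ω* = 1.919615

½·tridiag(1,0,1) at n=74: λ_k = cos(kπ/75); max |λ| at k=1 ⇒ ρ_J = cos(π/75) ≈ 0.999123.
root = sin(π/75) = 0.0418757  (since 1−cos² = sin²).
ω* = 2 / (1 + 0.0418757) = 2 / 1.0418757 ≈ 1.919615.
At ω = 1.919615 every |λ(B_ω)| = ω−1, so ρ_SOR = 0.919615.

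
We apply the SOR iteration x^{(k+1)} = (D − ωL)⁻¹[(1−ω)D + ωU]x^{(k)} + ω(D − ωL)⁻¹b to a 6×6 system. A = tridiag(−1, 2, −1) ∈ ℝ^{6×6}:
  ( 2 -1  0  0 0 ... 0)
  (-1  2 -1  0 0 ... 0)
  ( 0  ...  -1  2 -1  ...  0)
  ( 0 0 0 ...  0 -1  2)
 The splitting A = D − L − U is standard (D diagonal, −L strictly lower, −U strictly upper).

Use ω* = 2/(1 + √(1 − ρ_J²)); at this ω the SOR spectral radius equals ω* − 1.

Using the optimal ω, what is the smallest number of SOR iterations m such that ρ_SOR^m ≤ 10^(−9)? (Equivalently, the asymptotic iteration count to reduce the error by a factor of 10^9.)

m = 23

spectrum of D⁻¹(L+U) = {cos(kπ/7) : 1≤k≤6}; ρ_J = cos(π/7) = 0.9009689.
root = sin(π/7) = 0.4338837  (since 1−cos² = sin²).
Young: ω* = 2/(1+√(1−ρ_J²)) = 2/(1+0.4338837) = 2/1.4338837 = 1.3948133.
ρ_SOR = ω* − 1 ≈ 0.3948133.
9·ln10 = 20.7233; −ln(0.3948133) = 0.929342; m = ⌈20.7233/0.929342⌉ = ⌈22.299⌉ = 23.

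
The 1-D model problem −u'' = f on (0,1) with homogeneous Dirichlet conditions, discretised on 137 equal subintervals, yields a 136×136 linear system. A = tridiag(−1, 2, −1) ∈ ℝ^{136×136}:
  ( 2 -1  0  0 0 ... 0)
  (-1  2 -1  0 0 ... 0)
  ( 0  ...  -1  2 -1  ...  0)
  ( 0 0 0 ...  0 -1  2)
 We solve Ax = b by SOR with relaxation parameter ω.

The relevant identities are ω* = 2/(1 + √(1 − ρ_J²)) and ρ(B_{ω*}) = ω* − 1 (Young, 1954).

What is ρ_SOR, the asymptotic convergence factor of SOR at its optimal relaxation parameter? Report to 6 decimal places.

ρ_SOR = 0.955169

[ρ_J] n=136: ρ(B_J) = cos(π/(n+1)) = cos(π/137) = 0.999737.
√(1−ρ_J²) = |sin(π/137)| = 0.0229293
[ω*] 2 ÷ (1 + 0.0229293) = 2 ÷ 1.0229293 = 1.955169.
At ω = 1.955169 every |λ(B_ω)| = ω−1, so ρ_SOR = 0.955169.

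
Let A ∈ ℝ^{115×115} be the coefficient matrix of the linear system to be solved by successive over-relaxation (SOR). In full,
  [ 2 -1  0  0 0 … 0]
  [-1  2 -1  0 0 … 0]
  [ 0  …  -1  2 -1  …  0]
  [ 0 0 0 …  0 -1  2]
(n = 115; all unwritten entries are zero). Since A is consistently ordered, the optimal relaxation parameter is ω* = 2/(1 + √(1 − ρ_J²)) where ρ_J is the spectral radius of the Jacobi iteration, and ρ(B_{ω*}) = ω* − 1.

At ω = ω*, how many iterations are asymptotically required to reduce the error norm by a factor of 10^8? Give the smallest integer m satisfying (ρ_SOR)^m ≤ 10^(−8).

m = 341

With n=115, ρ(Jacobi) = cos(π/116) = 0.9996333.
root = sin(π/116) = 0.0270794  (since 1−cos² = sin²).
[ω*] 2 ÷ (1 + 0.0270794) = 2 ÷ 1.0270794 = 1.9472691.
At ω = 1.9472691 every |λ(B_ω)| = ω−1, so ρ_SOR = 0.9472691.
m ≥ 8·ln10 / (−ln 0.9472691) = 340.040; smallest integer m = 341.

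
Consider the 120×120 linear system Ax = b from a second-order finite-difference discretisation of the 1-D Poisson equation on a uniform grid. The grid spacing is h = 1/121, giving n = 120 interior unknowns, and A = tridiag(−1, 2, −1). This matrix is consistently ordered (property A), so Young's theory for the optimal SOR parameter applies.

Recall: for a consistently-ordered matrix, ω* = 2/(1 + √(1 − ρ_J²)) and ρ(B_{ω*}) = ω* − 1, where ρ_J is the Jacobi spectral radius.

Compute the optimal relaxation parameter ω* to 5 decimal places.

With n=120, ρ(Jacobi) = cos(π/121) = 0.99966.
√(1−ρ_J²) = |sin(π/121)| = 0.025961
Young: ω* = 2/(1+√(1−ρ_J²)) = 2/(1+0.025961) = 2/1.025961 = 1.94939.
and ρ(B_{ω*}) = 1.94939 − 1 = 0.94939.

ω* = 1.94939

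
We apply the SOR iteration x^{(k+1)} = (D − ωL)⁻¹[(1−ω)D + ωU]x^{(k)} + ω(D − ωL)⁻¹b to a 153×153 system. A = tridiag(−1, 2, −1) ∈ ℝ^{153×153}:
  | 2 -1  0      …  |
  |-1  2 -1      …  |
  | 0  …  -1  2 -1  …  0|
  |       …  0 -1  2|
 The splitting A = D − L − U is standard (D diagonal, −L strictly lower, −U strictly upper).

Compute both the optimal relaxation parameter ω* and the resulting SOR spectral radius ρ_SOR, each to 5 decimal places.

ω* = 1.96002, ρ_SOR = 0.96002

½·tridiag(1,0,1) at n=153: λ_k = cos(kπ/154); max |λ| at k=1 ⇒ ρ_J = cos(π/154) ≈ 0.99979.
√(1−ρ_J²) = |sin(π/154)| = 0.020399
[ω*] 2 ÷ (1 + 0.020399) = 2 ÷ 1.020399 = 1.96002.
and ρ(B_{ω*}) = 1.96002 − 1 = 0.96002.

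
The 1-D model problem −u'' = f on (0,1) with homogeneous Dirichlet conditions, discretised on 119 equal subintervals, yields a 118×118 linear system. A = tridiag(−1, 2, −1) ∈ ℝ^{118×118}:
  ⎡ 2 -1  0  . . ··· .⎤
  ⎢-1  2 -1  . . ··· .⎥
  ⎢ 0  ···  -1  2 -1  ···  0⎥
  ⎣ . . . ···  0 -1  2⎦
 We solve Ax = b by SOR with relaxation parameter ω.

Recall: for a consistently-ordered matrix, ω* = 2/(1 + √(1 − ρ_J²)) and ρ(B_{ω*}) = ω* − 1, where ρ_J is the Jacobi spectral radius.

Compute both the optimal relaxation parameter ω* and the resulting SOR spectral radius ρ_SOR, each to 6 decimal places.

ω* = 1.948564, ρ_SOR = 0.948564

½·tridiag(1,0,1) at n=118: λ_k = cos(kπ/119); max |λ| at k=1 ⇒ ρ_J = cos(π/119) ≈ 0.999652.
√(1−ρ_J²) simplifies to sin(π/119) = 0.0263969.
ω* = 2/(1+0.0263969) = 1.948564
ρ_SOR = ω* − 1 = 1.948564 − 1 = 0.948564.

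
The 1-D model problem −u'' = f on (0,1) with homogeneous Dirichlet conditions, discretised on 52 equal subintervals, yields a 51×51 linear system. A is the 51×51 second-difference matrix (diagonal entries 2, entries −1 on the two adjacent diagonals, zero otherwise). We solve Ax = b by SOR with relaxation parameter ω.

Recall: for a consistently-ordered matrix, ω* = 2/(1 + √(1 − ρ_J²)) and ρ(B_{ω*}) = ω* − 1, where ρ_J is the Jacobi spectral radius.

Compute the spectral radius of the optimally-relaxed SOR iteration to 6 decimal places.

spectrum of D⁻¹(L+U) = {cos(kπ/52) : 1≤k≤51}; ρ_J = cos(π/52) = 0.998176.
√(1−ρ_J²) = |sin(π/52)| = 0.0603785
ω* = 2/(1 + 0.0603785) = 2/1.0603785 = 1.886119.
[ρ_SOR] ω* − 1 = 0.886119.

ρ_SOR = 0.886119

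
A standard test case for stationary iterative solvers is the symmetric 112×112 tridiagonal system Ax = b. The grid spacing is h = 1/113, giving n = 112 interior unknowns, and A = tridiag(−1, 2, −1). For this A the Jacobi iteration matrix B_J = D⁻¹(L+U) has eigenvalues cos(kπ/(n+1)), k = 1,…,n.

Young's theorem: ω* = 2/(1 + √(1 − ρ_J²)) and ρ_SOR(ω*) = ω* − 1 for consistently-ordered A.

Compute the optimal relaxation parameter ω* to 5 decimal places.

With n=112, ρ(Jacobi) = cos(π/113) = 0.99961.
√(1−ρ_J²) simplifies to sin(π/113) = 0.027798.
ω* = 2 / (1 + 0.027798) = 2 / 1.027798 ≈ 1.94591.
[ρ_SOR] ω* − 1 = 0.94591.

ω* = 1.94591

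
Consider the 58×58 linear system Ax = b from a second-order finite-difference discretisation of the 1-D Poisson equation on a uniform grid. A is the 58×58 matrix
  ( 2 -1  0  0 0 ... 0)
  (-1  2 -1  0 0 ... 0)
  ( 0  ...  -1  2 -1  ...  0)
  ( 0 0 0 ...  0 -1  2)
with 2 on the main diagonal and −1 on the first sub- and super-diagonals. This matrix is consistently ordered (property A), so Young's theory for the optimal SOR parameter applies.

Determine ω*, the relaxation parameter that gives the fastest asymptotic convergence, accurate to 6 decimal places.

spectrum of D⁻¹(L+U) = {cos(kπ/59) : 1≤k≤58}; ρ_J = cos(π/59) = 0.998583.
√(1 − cos²(π/59)) = sin(π/59) ≈ 0.0532222.
Young: ω* = 2/(1+√(1−ρ_J²)) = 2/(1+0.0532222) = 2/1.0532222 = 1.898935.
[ρ_SOR] ω* − 1 = 0.898935.

ω* = 1.898935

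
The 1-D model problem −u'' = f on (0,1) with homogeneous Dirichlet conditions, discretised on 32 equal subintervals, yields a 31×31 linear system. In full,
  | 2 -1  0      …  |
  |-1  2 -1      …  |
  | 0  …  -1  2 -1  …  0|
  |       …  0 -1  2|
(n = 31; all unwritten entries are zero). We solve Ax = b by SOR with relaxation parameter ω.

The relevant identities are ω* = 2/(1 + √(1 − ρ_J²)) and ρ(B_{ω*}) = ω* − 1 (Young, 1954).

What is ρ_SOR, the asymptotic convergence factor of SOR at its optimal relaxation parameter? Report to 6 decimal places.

ρ_SOR = 0.821465

n=31: λ(B_J) = 1 − λ(A)/2 = cos(kπ/32); k=1 gives ρ_J = 0.995185.
√(1−ρ_J²) = |sin(π/32)| = 0.0980171
Then 2/(1+√(1−ρ_J²)) = 2/(1+0.0980171); ω* = 2/1.0980171 = 1.821465.
At ω = 1.821465 every |λ(B_ω)| = ω−1, so ρ_SOR = 0.821465.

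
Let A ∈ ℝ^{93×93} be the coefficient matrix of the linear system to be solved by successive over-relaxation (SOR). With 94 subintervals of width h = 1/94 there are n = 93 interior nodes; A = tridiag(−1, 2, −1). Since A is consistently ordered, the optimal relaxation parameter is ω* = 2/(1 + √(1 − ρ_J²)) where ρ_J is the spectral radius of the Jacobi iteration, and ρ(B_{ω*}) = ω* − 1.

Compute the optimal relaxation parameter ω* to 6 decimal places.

spectrum of D⁻¹(L+U) = {cos(kπ/94) : 1≤k≤93}; ρ_J = cos(π/94) = 0.999442.
1 − cos²(π/94) = sin²(π/94) ⇒ √(1−ρ_J²) = sin(π/94) = 0.0334150.
ω* = 2 / (1 + 0.0334150) = 2 / 1.0334150 ≈ 1.935331.
[ρ_SOR] ω* − 1 = 0.935331.

ω* = 1.935331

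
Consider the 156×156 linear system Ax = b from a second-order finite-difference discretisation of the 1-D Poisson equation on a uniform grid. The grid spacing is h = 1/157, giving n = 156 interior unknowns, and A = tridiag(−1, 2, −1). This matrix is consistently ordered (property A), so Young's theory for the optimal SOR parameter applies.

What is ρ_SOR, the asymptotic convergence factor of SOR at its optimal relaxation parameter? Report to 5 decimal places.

ρ_SOR = 0.96077

n=156: λ(B_J) = 1 − λ(A)/2 = cos(kπ/157); k=1 gives ρ_J = 0.99980.
√(1−ρ_J²) = |sin(π/157)| = 0.020009
[ω*] 2 ÷ (1 + 0.020009) = 2 ÷ 1.020009 = 1.96077.
and ρ(B_{ω*}) = 1.96077 − 1 = 0.96077.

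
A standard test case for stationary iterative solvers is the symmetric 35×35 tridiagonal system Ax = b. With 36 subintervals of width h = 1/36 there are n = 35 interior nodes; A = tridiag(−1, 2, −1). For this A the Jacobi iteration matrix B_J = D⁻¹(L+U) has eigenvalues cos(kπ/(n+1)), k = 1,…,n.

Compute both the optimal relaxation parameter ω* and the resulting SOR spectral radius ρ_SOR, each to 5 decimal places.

n=35: λ(B_J) = 1 − λ(A)/2 = cos(kπ/36); k=1 gives ρ_J = 0.99619.
root = sin(π/36) = 0.087156  (since 1−cos² = sin²).
Then 2/(1+√(1−ρ_J²)) = 2/(1+0.087156); ω* = 2/1.087156 = 1.83966.
Hence ρ(B_{ω*}) = 1.83966 − 1 = 0.83966.

ω* = 1.83966, ρ_SOR = 0.83966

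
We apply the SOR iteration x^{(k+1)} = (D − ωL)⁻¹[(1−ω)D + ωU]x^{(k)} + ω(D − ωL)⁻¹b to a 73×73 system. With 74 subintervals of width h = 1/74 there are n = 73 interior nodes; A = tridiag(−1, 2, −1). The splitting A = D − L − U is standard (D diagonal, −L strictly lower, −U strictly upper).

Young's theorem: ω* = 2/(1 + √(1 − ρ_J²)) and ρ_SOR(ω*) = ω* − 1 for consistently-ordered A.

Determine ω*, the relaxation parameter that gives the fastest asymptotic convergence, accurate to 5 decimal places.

n=73: λ(B_J) = 1 − λ(A)/2 = cos(kπ/74); k=1 gives ρ_J = 0.99910.
√(1−ρ_J²) = |sin(π/74)| = 0.042441
Young: ω* = 2/(1+√(1−ρ_J²)) = 2/(1+0.042441) = 2/1.042441 = 1.91857.
At ω = 1.91857 every |λ(B_ω)| = ω−1, so ρ_SOR = 0.91857.

ω* = 1.91857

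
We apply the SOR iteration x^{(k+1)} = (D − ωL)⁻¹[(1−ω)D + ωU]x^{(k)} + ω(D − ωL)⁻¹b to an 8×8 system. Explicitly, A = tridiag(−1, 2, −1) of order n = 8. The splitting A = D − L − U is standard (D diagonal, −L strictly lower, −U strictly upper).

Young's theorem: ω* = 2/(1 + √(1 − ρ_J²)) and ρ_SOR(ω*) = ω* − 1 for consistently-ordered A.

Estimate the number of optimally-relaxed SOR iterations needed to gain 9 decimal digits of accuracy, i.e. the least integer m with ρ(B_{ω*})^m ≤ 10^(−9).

n=8: λ(B_J) = 1 − λ(A)/2 = cos(kπ/9); k=1 gives ρ_J = 0.9396926.
root = sin(π/9) = 0.3420201  (since 1−cos² = sin²).
ω* = 2/(1+0.3420201) = 1.4902906
Hence ρ(B_{ω*}) = 1.4902906 − 1 = 0.4902906.
9·ln10 = 20.7233; −ln(0.4902906) = 0.712757; m = ⌈20.7233/0.712757⌉ = ⌈29.075⌉ = 30.

m = 30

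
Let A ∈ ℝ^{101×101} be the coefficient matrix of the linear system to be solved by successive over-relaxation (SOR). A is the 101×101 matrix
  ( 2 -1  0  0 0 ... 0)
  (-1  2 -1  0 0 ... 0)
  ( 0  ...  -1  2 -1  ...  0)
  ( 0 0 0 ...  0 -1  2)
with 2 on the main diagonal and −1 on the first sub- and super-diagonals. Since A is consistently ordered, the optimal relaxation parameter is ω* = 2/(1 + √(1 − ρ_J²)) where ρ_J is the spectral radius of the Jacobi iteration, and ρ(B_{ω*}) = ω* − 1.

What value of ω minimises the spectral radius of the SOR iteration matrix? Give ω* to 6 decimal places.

With n=101, ρ(Jacobi) = cos(π/102) = 0.999526.
√(1−ρ_J²) simplifies to sin(π/102) = 0.0307951.
ω* = 2/(1+0.0307951) = 1.940250
ρ_SOR = ω* − 1 = 1.940250 − 1 = 0.940250.

ω* = 1.940250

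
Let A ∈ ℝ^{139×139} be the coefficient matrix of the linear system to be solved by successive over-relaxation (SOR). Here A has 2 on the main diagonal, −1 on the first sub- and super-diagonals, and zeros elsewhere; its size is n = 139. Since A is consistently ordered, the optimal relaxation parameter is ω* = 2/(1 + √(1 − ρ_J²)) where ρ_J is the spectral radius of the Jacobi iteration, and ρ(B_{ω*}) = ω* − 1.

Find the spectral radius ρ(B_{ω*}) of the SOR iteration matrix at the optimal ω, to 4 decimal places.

ρ_SOR = 0.9561

[ρ_J] n=139: ρ(B_J) = cos(π/(n+1)) = cos(π/140) = 0.9997.
1 − cos²(π/140) = sin²(π/140) ⇒ √(1−ρ_J²) = sin(π/140) = 0.02244.
ω* = 2/(1+0.02244) = 1.9561
ρ(B_{ω*}) = ω*−1 = 0.9561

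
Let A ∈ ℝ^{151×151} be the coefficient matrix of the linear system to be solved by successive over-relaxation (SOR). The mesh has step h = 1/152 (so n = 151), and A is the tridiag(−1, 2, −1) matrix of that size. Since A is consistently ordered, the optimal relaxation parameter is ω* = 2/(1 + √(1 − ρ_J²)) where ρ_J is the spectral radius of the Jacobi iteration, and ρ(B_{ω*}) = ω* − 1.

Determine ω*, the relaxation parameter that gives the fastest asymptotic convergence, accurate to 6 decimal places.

With n=151, ρ(Jacobi) = cos(π/152) = 0.999786.
√(1−ρ_J²) = |sin(π/152)| = 0.0206669
Then 2/(1+√(1−ρ_J²)) = 2/(1+0.0206669); ω* = 2/1.0206669 = 1.959503.
ρ_SOR = ω* − 1 = 1.959503 − 1 = 0.959503.

ω* = 1.959503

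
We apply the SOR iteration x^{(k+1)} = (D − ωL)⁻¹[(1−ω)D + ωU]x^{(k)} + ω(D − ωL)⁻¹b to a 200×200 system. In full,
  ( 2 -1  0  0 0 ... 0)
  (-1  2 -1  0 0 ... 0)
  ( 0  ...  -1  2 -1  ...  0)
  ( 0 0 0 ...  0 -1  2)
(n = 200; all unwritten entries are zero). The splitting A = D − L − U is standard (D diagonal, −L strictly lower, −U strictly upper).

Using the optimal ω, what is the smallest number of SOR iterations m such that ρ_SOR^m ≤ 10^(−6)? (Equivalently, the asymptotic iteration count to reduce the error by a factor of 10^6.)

ρ_J = max_k |cos(kπ/201)| = cos(π/201) = 0.9998779
√(1−ρ_J²) simplifies to sin(π/201) = 0.0156292.
ω* = 2/(1+0.0156292) = 1.9692226
ρ(B_{ω*}) = ω*−1 = 0.9692226
ρ_SOR^m ≤ 10^(−6) ⇔ m ≥ 6·ln10/(−ln 0.9692226) = 13.8155/0.031261 = 441.940; m = ⌈441.940⌉ = 442.

m = 442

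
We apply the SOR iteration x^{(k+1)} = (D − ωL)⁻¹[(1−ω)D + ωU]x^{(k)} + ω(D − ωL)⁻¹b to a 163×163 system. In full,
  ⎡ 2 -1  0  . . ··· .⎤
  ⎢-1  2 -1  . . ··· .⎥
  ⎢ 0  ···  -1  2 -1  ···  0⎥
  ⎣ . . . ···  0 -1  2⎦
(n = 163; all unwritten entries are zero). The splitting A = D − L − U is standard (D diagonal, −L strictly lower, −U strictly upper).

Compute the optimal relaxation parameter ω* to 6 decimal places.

ω* = 1.962410

spectrum of D⁻¹(L+U) = {cos(kπ/164) : 1≤k≤163}; ρ_J = cos(π/164) = 0.999817.
√(1−ρ_J²) = |sin(π/164)| = 0.0191549
Then 2/(1+√(1−ρ_J²)) = 2/(1+0.0191549); ω* = 2/1.0191549 = 1.962410.
ρ_SOR = ω* − 1 ≈ 0.962410.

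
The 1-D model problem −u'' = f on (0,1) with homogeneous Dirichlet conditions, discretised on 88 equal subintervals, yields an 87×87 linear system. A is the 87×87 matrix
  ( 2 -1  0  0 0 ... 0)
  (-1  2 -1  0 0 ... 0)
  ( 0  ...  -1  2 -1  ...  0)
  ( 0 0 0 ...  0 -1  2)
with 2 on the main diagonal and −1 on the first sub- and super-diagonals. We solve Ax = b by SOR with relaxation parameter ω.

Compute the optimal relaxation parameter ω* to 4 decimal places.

ω* = 1.9311

B_J for the 87×87 system has eigenvalues cos(kπ/88); ρ_J = cos(π/88) = 0.9994.
√(1−ρ_J²) simplifies to sin(π/88) = 0.03569.
ω* = 2/(1+0.03569) = 1.9311
[ρ_SOR] ω* − 1 = 0.9311.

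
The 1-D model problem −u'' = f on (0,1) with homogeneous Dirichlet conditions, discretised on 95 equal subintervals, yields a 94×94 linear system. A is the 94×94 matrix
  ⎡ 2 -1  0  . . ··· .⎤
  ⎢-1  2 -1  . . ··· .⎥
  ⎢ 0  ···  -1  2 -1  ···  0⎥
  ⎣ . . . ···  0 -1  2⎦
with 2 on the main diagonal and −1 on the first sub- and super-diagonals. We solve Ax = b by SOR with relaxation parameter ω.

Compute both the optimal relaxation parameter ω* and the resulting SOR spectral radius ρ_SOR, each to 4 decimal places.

ω* = 1.9360, ρ_SOR = 0.9360

ρ_J = max_k |cos(kπ/95)| = cos(π/95) = 0.9995
√(1−ρ_J²) = |sin(π/95)| = 0.03306
ω* = 2 / (1 + 0.03306) = 2 / 1.03306 ≈ 1.9360.
[ρ_SOR] ω* − 1 = 0.9360.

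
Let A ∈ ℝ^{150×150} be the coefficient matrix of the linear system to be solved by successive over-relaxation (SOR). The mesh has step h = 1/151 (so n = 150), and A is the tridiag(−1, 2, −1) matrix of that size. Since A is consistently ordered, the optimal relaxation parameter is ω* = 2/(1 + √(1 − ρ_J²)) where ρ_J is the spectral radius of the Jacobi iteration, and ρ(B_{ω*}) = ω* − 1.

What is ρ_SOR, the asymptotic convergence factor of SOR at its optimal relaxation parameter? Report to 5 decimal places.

½·tridiag(1,0,1) at n=150: λ_k = cos(kπ/151); max |λ| at k=1 ⇒ ρ_J = cos(π/151) ≈ 0.99978.
root = sin(π/151) = 0.020804  (since 1−cos² = sin²).
Young: ω* = 2/(1+√(1−ρ_J²)) = 2/(1+0.020804) = 2/1.020804 = 1.95924.
[ρ_SOR] ω* − 1 = 0.95924.

ρ_SOR = 0.95924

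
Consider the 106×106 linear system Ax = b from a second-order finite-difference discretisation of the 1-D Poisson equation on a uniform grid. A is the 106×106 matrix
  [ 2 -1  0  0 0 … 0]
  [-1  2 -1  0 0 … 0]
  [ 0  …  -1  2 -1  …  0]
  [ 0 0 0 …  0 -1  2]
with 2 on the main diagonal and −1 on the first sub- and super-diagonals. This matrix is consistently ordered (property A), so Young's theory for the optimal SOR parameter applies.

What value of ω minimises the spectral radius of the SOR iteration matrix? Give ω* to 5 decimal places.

n=106: λ(B_J) = 1 − λ(A)/2 = cos(kπ/107); k=1 gives ρ_J = 0.99957.
√(1 − cos²(π/107)) = sin(π/107) ≈ 0.029356.
Then 2/(1+√(1−ρ_J²)) = 2/(1+0.029356); ω* = 2/1.029356 = 1.94296.
Hence ρ(B_{ω*}) = 1.94296 − 1 = 0.94296.

ω* = 1.94296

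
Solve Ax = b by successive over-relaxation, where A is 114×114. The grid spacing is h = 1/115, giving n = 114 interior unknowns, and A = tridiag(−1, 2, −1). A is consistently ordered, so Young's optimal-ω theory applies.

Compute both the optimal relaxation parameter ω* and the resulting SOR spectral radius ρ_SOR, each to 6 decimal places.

½·tridiag(1,0,1) at n=114: λ_k = cos(kπ/115); max |λ| at k=1 ⇒ ρ_J = cos(π/115) ≈ 0.999627.
√(1−ρ_J²) simplifies to sin(π/115) = 0.0273148.
ω* = 2/(1+0.0273148) = 1.946823
[ρ_SOR] ω* − 1 = 0.946823.

ω* = 1.946823, ρ_SOR = 0.946823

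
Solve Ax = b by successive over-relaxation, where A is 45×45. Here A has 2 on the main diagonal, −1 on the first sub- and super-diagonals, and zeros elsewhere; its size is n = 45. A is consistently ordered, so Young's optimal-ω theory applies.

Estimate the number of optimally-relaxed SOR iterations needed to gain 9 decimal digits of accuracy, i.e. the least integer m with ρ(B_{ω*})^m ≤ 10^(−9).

With n=45, ρ(Jacobi) = cos(π/46) = 0.9976688.
root = sin(π/46) = 0.0682424  (since 1−cos² = sin²).
[ω*] 2 ÷ (1 + 0.0682424) = 2 ÷ 1.0682424 = 1.8722342.
and ρ(B_{ω*}) = 1.8722342 − 1 = 0.8722342.
(0.8722342)^m ≤ 10^{−9}  ⇒  m·ln(0.8722342) ≤ −9·ln10  ⇒  m ≥ 151.600  ⇒  m = 152

m = 152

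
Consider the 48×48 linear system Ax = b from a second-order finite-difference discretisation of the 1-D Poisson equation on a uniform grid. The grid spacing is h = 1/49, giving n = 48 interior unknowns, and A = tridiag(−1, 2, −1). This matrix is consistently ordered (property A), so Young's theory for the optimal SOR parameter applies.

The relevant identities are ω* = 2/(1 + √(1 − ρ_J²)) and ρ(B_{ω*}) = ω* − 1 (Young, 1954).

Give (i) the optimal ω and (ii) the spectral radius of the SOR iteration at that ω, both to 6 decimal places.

With n=48, ρ(Jacobi) = cos(π/49) = 0.997945.
root = sin(π/49) = 0.0640702  (since 1−cos² = sin²).
Then 2/(1+√(1−ρ_J²)) = 2/(1+0.0640702); ω* = 2/1.0640702 = 1.879575.
[ρ_SOR] ω* − 1 = 0.879575.

ω* = 1.879575, ρ_SOR = 0.879575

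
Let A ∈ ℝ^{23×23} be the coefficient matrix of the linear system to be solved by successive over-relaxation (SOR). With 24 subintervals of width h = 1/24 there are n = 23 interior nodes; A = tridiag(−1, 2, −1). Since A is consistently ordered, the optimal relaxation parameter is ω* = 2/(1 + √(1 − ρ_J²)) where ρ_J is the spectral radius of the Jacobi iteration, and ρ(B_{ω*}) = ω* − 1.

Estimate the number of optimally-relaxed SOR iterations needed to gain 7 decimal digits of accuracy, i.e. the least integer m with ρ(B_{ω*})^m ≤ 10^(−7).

m = 62

ρ_J = max_k |cos(kπ/24)| = cos(π/24) = 0.9914449
√(1−ρ_J²) = |sin(π/24)| = 0.1305262
Then 2/(1+√(1−ρ_J²)) = 2/(1+0.1305262); ω* = 2/1.1305262 = 1.7690877.
At ω = 1.7690877 every |λ(B_ω)| = ω−1, so ρ_SOR = 0.7690877.
m ≥ 7·ln10 / (−ln 0.7690877) = 61.391; smallest integer m = 62.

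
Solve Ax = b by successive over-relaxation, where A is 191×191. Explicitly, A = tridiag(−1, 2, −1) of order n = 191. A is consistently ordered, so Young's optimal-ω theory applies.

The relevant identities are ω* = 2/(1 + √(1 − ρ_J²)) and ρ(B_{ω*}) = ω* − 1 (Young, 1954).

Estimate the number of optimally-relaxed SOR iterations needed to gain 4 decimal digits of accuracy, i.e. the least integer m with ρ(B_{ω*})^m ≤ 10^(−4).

m = 282

With n=191, ρ(Jacobi) = cos(π/192) = 0.9998661.
root = sin(π/192) = 0.0163617  (since 1−cos² = sin²).
ω* = 2/(1+0.0163617) = 1.9678034
ρ(B_{ω*}) = ω*−1 = 0.9678034
Need (0.9678034)^m ≤ 10^(−4): m ≥ 4·ln10/|ln 0.9678034| = 9.21034/0.0327263 = 281.435 ⇒ m = 282.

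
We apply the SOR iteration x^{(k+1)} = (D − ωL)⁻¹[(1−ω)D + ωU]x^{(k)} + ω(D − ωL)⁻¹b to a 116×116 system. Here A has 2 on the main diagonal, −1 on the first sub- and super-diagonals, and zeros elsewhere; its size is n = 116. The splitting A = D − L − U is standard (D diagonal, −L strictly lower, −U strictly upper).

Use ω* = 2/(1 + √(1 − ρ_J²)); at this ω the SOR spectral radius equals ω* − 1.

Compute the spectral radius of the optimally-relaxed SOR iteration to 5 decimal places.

[ρ_J] n=116: ρ(B_J) = cos(π/(n+1)) = cos(π/117) = 0.99964.
1 − cos²(π/117) = sin²(π/117) ⇒ √(1−ρ_J²) = sin(π/117) = 0.026848.
ω* = 2/(1 + 0.026848) = 2/1.026848 = 1.94771.
ρ_SOR = ω* − 1 ≈ 0.94771.

ρ_SOR = 0.94771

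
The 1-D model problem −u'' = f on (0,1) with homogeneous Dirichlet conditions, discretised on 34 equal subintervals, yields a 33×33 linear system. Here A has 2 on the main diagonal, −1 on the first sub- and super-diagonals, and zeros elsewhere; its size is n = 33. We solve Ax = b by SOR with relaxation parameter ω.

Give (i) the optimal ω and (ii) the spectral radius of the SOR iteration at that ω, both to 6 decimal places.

ω* = 1.831052, ρ_SOR = 0.831052

n=33: λ(B_J) = 1 − λ(A)/2 = cos(kπ/34); k=1 gives ρ_J = 0.995734.
1 − cos²(π/34) = sin²(π/34) ⇒ √(1−ρ_J²) = sin(π/34) = 0.0922684.
Young: ω* = 2/(1+√(1−ρ_J²)) = 2/(1+0.0922684) = 2/1.0922684 = 1.831052.
ρ(B_{ω*}) = ω*−1 = 0.831052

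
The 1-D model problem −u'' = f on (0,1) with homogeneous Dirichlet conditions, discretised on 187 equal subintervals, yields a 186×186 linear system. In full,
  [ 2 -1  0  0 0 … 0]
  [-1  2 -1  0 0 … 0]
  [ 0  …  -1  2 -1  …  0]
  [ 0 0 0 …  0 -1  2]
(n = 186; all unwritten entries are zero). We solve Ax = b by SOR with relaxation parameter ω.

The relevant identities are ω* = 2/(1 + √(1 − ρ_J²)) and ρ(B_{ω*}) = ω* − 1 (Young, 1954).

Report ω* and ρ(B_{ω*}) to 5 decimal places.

ω* = 1.96696, ρ_SOR = 0.96696

n=186: λ(B_J) = 1 − λ(A)/2 = cos(kπ/187); k=1 gives ρ_J = 0.99986.
root = sin(π/187) = 0.016799  (since 1−cos² = sin²).
[ω*] 2 ÷ (1 + 0.016799) = 2 ÷ 1.016799 = 1.96696.
ρ_SOR = ω* − 1 ≈ 0.96696.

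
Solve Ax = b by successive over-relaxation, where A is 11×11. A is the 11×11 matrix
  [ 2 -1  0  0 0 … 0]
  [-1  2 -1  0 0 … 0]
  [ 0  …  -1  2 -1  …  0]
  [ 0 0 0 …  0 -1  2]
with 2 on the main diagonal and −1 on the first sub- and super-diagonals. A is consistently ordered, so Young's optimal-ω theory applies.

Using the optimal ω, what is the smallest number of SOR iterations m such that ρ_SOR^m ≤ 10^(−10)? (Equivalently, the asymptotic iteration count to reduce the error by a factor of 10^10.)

B_J for the 11×11 system has eigenvalues cos(kπ/12); ρ_J = cos(π/12) = 0.9659258.
√(1 − cos²(π/12)) = sin(π/12) ≈ 0.2588190.
So ω* = 2/1.2588190 = 1.5887908 (Young).
[ρ_SOR] ω* − 1 = 0.5887908.
(0.5887908)^m ≤ 10^{−10}  ⇒  m·ln(0.5887908) ≤ −10·ln10  ⇒  m ≥ 43.471  ⇒  m = 44

m = 44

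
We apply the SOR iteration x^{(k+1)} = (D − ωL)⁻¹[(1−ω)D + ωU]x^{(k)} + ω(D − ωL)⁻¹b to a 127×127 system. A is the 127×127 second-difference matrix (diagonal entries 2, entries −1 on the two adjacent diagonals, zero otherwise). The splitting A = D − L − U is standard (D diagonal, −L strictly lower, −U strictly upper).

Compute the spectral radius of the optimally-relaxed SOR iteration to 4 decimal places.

B_J for the 127×127 system has eigenvalues cos(kπ/128); ρ_J = cos(π/128) = 0.9997.
1 − cos²(π/128) = sin²(π/128) ⇒ √(1−ρ_J²) = sin(π/128) = 0.02454.
So ω* = 2/1.02454 = 1.9521 (Young).
ρ_SOR = ω* − 1 ≈ 0.9521.

ρ_SOR = 0.9521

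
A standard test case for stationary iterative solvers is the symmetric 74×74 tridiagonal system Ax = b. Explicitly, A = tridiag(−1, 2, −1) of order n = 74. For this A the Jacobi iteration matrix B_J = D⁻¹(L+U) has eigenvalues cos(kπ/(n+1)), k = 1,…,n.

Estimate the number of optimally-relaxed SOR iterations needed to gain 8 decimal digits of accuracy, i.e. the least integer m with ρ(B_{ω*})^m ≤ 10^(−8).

m = 220

With n=74, ρ(Jacobi) = cos(π/75) = 0.9991228.
1 − cos²(π/75) = sin²(π/75) ⇒ √(1−ρ_J²) = sin(π/75) = 0.0418757.
ω* = 2/(1+0.0418757) = 1.9196148
[ρ_SOR] ω* − 1 = 0.9196148.
m ≥ 8·ln10 / (−ln 0.9196148) = 219.816; smallest integer m = 220.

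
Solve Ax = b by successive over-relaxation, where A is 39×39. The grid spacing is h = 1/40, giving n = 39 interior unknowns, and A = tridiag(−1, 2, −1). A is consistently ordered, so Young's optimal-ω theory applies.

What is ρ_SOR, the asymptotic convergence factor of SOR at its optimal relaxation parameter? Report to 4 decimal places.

ρ_J = max_k |cos(kπ/40)| = cos(π/40) = 0.9969
√(1−ρ_J²) simplifies to sin(π/40) = 0.07846.
ω* = 2/(1+0.07846) = 1.8545
At ω = 1.8545 every |λ(B_ω)| = ω−1, so ρ_SOR = 0.8545.

ρ_SOR = 0.8545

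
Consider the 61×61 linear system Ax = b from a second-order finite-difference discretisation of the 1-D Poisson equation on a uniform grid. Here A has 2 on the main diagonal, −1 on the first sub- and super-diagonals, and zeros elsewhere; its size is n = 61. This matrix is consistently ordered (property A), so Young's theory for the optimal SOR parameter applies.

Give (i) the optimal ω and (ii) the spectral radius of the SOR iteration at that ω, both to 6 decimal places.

ω* = 1.903585, ρ_SOR = 0.903585

B_J for the 61×61 system has eigenvalues cos(kπ/62); ρ_J = cos(π/62) = 0.998717.
√(1−ρ_J²) = |sin(π/62)| = 0.0506492
ω* = 2/(1 + 0.0506492) = 2/1.0506492 = 1.903585.
ρ_SOR = ω* − 1 ≈ 0.903585.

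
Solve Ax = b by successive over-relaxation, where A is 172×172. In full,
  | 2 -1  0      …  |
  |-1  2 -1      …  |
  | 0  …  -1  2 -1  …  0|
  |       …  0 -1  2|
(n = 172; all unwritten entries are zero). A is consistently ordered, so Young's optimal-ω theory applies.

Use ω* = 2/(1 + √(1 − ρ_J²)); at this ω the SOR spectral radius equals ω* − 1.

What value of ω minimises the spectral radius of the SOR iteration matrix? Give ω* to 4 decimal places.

ω* = 1.9643

½·tridiag(1,0,1) at n=172: λ_k = cos(kπ/173); max |λ| at k=1 ⇒ ρ_J = cos(π/173) ≈ 0.9998.
1 − cos²(π/173) = sin²(π/173) ⇒ √(1−ρ_J²) = sin(π/173) = 0.01816.
Young: ω* = 2/(1+√(1−ρ_J²)) = 2/(1+0.01816) = 2/1.01816 = 1.9643.
and ρ(B_{ω*}) = 1.9643 − 1 = 0.9643.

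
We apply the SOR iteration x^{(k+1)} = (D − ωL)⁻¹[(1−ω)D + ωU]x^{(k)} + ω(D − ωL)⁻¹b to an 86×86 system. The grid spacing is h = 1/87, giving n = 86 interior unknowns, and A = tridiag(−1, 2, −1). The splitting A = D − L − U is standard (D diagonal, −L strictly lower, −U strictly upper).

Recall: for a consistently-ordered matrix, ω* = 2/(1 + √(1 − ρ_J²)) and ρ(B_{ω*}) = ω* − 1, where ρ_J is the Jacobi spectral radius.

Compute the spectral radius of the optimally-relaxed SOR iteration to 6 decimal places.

ρ_J = max_k |cos(kπ/87)| = cos(π/87) = 0.999348
√(1−ρ_J²) = |sin(π/87)| = 0.0361024
Young: ω* = 2/(1+√(1−ρ_J²)) = 2/(1+0.0361024) = 2/1.0361024 = 1.930311.
At ω = 1.930311 every |λ(B_ω)| = ω−1, so ρ_SOR = 0.930311.

ρ_SOR = 0.930311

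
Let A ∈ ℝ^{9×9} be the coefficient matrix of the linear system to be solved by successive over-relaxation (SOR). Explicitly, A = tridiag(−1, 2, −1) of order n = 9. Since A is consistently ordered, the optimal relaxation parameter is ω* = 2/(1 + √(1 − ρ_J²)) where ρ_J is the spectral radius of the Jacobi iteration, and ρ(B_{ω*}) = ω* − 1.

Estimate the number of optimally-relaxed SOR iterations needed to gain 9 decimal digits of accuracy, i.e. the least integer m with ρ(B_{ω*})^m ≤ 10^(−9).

spectrum of D⁻¹(L+U) = {cos(kπ/10) : 1≤k≤9}; ρ_J = cos(π/10) = 0.9510565.
root = sin(π/10) = 0.3090170  (since 1−cos² = sin²).
So ω* = 2/1.3090170 = 1.5278640 (Young).
[ρ_SOR] ω* − 1 = 0.5278640.
ρ_SOR^m ≤ 10^(−9) ⇔ m ≥ 9·ln10/(−ln 0.5278640) = 20.7233/0.638917 = 32.435; m = ⌈32.435⌉ = 33.

m = 33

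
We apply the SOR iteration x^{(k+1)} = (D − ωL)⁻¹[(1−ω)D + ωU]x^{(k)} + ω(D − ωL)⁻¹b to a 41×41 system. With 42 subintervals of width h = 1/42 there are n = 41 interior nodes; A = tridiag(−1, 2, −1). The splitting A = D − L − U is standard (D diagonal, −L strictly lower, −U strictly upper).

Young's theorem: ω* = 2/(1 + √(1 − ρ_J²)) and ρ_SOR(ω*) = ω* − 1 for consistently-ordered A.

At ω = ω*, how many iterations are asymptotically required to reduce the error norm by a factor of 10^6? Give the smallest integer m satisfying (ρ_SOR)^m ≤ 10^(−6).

m = 93

B_J for the 41×41 system has eigenvalues cos(kπ/42); ρ_J = cos(π/42) = 0.9972038.
√(1−ρ_J²) simplifies to sin(π/42) = 0.0747301.
Young: ω* = 2/(1+√(1−ρ_J²)) = 2/(1+0.0747301) = 2/1.0747301 = 1.8609323.
At ω = 1.8609323 every |λ(B_ω)| = ω−1, so ρ_SOR = 0.8609323.
6·ln10 = 13.8155; −ln(0.8609323) = 0.149739; m = ⌈13.8155/0.149739⌉ = ⌈92.264⌉ = 93.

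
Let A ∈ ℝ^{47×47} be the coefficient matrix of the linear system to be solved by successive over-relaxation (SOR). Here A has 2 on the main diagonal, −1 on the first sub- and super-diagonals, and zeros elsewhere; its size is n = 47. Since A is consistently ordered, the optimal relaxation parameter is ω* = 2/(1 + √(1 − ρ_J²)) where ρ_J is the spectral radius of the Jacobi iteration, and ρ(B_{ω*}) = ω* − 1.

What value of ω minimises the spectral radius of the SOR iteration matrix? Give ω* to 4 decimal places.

n=47: λ(B_J) = 1 − λ(A)/2 = cos(kπ/48); k=1 gives ρ_J = 0.9979.
1 − cos²(π/48) = sin²(π/48) ⇒ √(1−ρ_J²) = sin(π/48) = 0.06540.
ω* = 2 / (1 + 0.06540) = 2 / 1.06540 ≈ 1.8772.
At ω = 1.8772 every |λ(B_ω)| = ω−1, so ρ_SOR = 0.8772.

ω* = 1.8772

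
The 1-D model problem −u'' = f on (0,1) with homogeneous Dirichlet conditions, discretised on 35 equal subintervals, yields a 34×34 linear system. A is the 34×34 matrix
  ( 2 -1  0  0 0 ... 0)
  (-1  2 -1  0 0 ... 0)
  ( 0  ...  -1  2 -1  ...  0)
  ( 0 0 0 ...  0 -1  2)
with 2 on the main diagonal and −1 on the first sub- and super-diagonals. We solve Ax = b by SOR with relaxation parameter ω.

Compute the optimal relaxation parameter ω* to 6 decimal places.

ω* = 1.835470

[ρ_J] n=34: ρ(B_J) = cos(π/(n+1)) = cos(π/35) = 0.995974.
√(1−ρ_J²) simplifies to sin(π/35) = 0.0896393.
ω* = 2/(1+0.0896393) = 1.835470
[ρ_SOR] ω* − 1 = 0.835470.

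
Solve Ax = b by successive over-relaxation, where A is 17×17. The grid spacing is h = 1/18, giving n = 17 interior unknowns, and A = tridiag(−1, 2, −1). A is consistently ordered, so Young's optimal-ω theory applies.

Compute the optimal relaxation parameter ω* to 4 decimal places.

½·tridiag(1,0,1) at n=17: λ_k = cos(kπ/18); max |λ| at k=1 ⇒ ρ_J = cos(π/18) ≈ 0.9848.
√(1−ρ_J²) simplifies to sin(π/18) = 0.17365.
[ω*] 2 ÷ (1 + 0.17365) = 2 ÷ 1.17365 = 1.7041.
ρ_SOR = ω* − 1 = 1.7041 − 1 = 0.7041.

ω* = 1.7041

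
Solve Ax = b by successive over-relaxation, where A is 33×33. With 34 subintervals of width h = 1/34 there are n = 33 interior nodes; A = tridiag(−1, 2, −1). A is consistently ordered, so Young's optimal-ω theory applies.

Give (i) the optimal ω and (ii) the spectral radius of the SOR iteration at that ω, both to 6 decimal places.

With n=33, ρ(Jacobi) = cos(π/34) = 0.995734.
√(1 − cos²(π/34)) = sin(π/34) ≈ 0.0922684.
ω* = 2/(1 + 0.0922684) = 2/1.0922684 = 1.831052.
Hence ρ(B_{ω*}) = 1.831052 − 1 = 0.831052.

ω* = 1.831052, ρ_SOR = 0.831052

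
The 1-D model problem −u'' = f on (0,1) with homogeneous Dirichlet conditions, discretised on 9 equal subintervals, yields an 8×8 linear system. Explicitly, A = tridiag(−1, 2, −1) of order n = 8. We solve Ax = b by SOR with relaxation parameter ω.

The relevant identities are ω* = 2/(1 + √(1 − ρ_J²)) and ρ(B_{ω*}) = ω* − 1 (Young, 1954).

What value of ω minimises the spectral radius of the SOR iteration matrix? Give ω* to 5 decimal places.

½·tridiag(1,0,1) at n=8: λ_k = cos(kπ/9); max |λ| at k=1 ⇒ ρ_J = cos(π/9) ≈ 0.93969.
√(1−ρ_J²) simplifies to sin(π/9) = 0.342020.
ω* = 2 / (1 + 0.342020) = 2 / 1.342020 ≈ 1.49029.
ρ_SOR = ω* − 1 ≈ 0.49029.

ω* = 1.49029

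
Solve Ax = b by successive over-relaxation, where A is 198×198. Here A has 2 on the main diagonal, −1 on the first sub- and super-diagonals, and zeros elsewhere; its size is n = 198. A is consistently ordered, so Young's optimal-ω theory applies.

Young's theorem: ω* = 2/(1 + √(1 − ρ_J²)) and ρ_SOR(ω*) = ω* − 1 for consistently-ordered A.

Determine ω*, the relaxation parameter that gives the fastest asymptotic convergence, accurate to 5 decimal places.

½·tridiag(1,0,1) at n=198: λ_k = cos(kπ/199); max |λ| at k=1 ⇒ ρ_J = cos(π/199) ≈ 0.99988.
√(1−ρ_J²) = |sin(π/199)| = 0.015786
ω* = 2/(1 + 0.015786) = 2/1.015786 = 1.96892.
ρ(B_{ω*}) = ω*−1 = 0.96892

ω* = 1.96892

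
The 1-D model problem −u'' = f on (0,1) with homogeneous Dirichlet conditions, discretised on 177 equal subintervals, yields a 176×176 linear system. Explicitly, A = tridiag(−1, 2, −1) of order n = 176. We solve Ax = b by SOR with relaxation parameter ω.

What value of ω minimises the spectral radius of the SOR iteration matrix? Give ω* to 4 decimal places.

ω* = 1.9651

B_J for the 176×176 system has eigenvalues cos(kπ/177); ρ_J = cos(π/177) = 0.9998.
root = sin(π/177) = 0.01775  (since 1−cos² = sin²).
ω* = 2 / (1 + 0.01775) = 2 / 1.01775 ≈ 1.9651.
ρ(B_{ω*}) = ω*−1 = 0.9651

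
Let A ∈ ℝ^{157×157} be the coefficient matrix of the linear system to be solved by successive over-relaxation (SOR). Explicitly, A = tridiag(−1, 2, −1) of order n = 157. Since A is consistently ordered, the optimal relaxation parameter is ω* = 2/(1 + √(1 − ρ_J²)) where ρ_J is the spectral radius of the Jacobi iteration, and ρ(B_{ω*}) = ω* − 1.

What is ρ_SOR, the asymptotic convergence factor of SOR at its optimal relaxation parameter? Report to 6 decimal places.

ρ_SOR = 0.961011

[ρ_J] n=157: ρ(B_J) = cos(π/(n+1)) = cos(π/158) = 0.999802.
root = sin(π/158) = 0.0198822  (since 1−cos² = sin²).
ω* = 2/(1+0.0198822) = 1.961011
and ρ(B_{ω*}) = 1.961011 − 1 = 0.961011.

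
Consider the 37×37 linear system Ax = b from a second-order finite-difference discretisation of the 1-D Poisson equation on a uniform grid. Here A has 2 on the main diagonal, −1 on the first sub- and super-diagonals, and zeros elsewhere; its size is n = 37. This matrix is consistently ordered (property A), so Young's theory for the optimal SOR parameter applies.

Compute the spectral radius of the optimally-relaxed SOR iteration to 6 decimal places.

ρ_SOR = 0.847440

With n=37, ρ(Jacobi) = cos(π/38) = 0.996584.
1 − cos²(π/38) = sin²(π/38) ⇒ √(1−ρ_J²) = sin(π/38) = 0.0825793.
ω* = 2/(1+0.0825793) = 1.847440
ρ_SOR = ω* − 1 = 1.847440 − 1 = 0.847440.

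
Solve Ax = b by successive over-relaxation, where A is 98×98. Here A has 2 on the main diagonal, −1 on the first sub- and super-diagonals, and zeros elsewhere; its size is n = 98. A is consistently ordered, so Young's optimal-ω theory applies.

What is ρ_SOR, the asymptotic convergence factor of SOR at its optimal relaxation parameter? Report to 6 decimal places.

ρ_SOR = 0.938496

½·tridiag(1,0,1) at n=98: λ_k = cos(kπ/99); max |λ| at k=1 ⇒ ρ_J = cos(π/99) ≈ 0.999497.
√(1 − cos²(π/99)) = sin(π/99) ≈ 0.0317279.
ω* = 2/(1 + 0.0317279) = 2/1.0317279 = 1.938496.
ρ_SOR = ω* − 1 ≈ 0.938496.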